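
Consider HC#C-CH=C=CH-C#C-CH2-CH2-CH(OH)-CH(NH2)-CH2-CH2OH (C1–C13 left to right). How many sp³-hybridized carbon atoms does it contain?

6

C1: sp
C2: sp
C3: sp2
C4: sp
C5: sp2
C6: sp
C7: sp
C8: sp3 ✓
C9: sp3 ✓
C10: sp3 ✓
C11: sp3 ✓
C12: sp3 ✓
C13: sp3 ✓
C8, C9, C10, C11, C12, C13 → 6 sp3 carbons.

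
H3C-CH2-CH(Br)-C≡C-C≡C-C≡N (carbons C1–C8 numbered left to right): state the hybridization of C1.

C1 is sp3: 4 σ bonds, 4 electron-density regions.

sp³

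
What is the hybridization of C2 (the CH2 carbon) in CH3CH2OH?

C2 (the CH2 carbon): 4 σ bonds; 4 regions of electron density → sp3.

sp^3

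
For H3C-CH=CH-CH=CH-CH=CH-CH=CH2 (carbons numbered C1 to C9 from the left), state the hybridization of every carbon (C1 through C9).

C1 sp3, C2 sp2, C3 sp2, C4 sp2, C5 sp2, C6 sp2, C7 sp2, C8 sp2, C9 sp2

C1 — 4 σ bonds. Steric number 4, so sp3.
C2: 3 σ bonds, plus one π bond — 3 electron domains, sp2.
C3 is sp2: 3 σ bonds, plus one π bond, 3 electron-density regions.
C4 (3 σ bonds, plus one π bond) has steric number 3: sp2.
C5: 3 σ bonds, plus one π bond; 3 regions of electron density → sp2.
C6 carries 3 σ bonds, plus one π bond, giving a steric number of 3, so it is sp2.
C7 carries 3 σ bonds, plus one π bond, giving a steric number of 3, so it is sp2.
C8: 3 σ bonds, plus one π bond — 3 electron domains, sp2.
C9 has 3 σ bonds, plus one π bond: steric number 3 → sp2.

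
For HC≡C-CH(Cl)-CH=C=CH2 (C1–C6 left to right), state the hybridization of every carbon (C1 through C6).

C1 sp, C2 sp, C3 sp3, C4 sp2, C5 sp, C6 sp2

C1 is sp: 2 σ bonds, plus two π bonds, 2 electron-density regions.
C2: 2 σ bonds, plus two π bonds — 2 electron domains, sp.
C3: 4 σ bonds; 4 regions of electron density → sp3.
C4: 3 σ bonds, plus one π bond; 3 regions of electron density → sp2.
C5 has 2 σ bonds, plus two π bonds: steric number 2 → sp.
C6: 3 σ bonds, plus one π bond — 3 electron domains, sp2.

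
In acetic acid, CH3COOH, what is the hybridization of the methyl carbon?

sp³

The methyl carbon (4 σ bonds) has steric number 4: sp3.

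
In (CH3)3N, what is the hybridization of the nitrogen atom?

The nitrogen atom carries 3 σ bonds and 1 lone pair, giving a steric number of 4, so it is sp3.

sp3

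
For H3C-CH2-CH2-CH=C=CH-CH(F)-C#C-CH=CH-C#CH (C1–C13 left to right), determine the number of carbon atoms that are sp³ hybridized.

C1: sp3 ✓
C2: sp3 ✓
C3: sp3 ✓
C4: sp2
C5: sp
C6: sp2
C7: sp3 ✓
C8: sp
C9: sp
C10: sp2
C11: sp2
C12: sp
C13: sp
C1, C2, C3, C7 → 4 sp3 carbons.

4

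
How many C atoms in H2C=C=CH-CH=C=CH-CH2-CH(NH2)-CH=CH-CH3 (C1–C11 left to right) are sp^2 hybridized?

C1: sp2 ✓
C2: sp
C3: sp2 ✓
C4: sp2 ✓
C5: sp
C6: sp2 ✓
C7: sp3
C8: sp3
C9: sp2 ✓
C10: sp2 ✓
C11: sp3
C1, C3, C4, C6, C9, C10 → 6 sp2 carbons.

6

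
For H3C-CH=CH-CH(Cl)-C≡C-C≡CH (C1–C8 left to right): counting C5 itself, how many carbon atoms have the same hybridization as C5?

4

C5 is sp (two π bonds).
C1: sp3
C2: sp2
C3: sp2
C4: sp3
C5: sp ✓
C6: sp ✓
C7: sp ✓
C8: sp ✓
4 carbons are sp.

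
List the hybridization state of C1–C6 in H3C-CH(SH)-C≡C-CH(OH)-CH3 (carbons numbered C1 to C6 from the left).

C1 sp3, C2 sp3, C3 sp, C4 sp, C5 sp3, C6 sp3

C1 is sp3: 4 σ bonds, 4 electron-density regions.
C2 carries 4 σ bonds, giving a steric number of 4, so it is sp3.
C3 has 2 σ bonds, plus two π bonds: steric number 2 → sp.
C4 is sp: 2 σ bonds, plus two π bonds, 2 electron-density regions.
C5 carries 4 σ bonds, giving a steric number of 4, so it is sp3.
C6 has 4 σ bonds: steric number 4 → sp3.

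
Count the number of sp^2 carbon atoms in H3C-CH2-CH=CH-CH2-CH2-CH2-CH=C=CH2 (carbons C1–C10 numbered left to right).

4

C1: sp3
C2: sp3
C3: sp2 ✓
C4: sp2 ✓
C5: sp3
C6: sp3
C7: sp3
C8: sp2 ✓
C9: sp
C10: sp2 ✓
C3, C4, C8, C10 → 4 sp2 carbons.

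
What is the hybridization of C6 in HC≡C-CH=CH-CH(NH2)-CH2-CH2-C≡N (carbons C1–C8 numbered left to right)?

sp^3

C6: 4 σ bonds — 4 electron domains, sp3.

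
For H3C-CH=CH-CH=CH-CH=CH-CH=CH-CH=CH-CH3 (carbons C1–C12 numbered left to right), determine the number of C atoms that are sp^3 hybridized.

2

C1: sp3 ✓
C2: sp2
C3: sp2
C4: sp2
C5: sp2
C6: sp2
C7: sp2
C8: sp2
C9: sp2
C10: sp2
C11: sp2
C12: sp3 ✓
C1, C12 → 2 sp3 carbons.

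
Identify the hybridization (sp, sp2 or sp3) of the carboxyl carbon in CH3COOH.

The carboxyl carbon has 3 σ bonds, plus one π bond: steric number 3 → sp2.

sp^2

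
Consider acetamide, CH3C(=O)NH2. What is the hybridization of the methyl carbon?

The methyl carbon (4 σ bonds) has steric number 4: sp3.

sp3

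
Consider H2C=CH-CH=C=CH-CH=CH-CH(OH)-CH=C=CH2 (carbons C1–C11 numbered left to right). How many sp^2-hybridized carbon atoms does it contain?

8

C1: sp2 ✓
C2: sp2 ✓
C3: sp2 ✓
C4: sp
C5: sp2 ✓
C6: sp2 ✓
C7: sp2 ✓
C8: sp3
C9: sp2 ✓
C10: sp
C11: sp2 ✓
C1, C2, C3, C5, C6, C7, C9, C11 → 8 sp2 carbons.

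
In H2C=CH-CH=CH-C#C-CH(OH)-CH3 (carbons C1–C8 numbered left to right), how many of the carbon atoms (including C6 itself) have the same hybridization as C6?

C6 is sp (two π bonds).
C1: sp2
C2: sp2
C3: sp2
C4: sp2
C5: sp ✓
C6: sp ✓
C7: sp3
C8: sp3
2 carbons are sp.

2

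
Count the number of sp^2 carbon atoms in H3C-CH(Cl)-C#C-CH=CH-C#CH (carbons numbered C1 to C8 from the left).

2

C1: sp3
C2: sp3
C3: sp
C4: sp
C5: sp2 ✓
C6: sp2 ✓
C7: sp
C8: sp
C5, C6 → 2 sp2 carbons.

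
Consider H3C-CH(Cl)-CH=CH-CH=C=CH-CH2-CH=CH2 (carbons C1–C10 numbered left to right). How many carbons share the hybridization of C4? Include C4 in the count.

6

C4 is sp2 (one π bond).
C1: sp3
C2: sp3
C3: sp2 ✓
C4: sp2 ✓
C5: sp2 ✓
C6: sp
C7: sp2 ✓
C8: sp3
C9: sp2 ✓
C10: sp2 ✓
6 carbons are sp2.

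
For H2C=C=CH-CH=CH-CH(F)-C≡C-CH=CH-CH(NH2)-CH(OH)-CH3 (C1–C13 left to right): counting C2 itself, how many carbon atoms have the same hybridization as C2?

3

C2 is sp (two π bonds).
C1: sp2
C2: sp ✓
C3: sp2
C4: sp2
C5: sp2
C6: sp3
C7: sp ✓
C8: sp ✓
C9: sp2
C10: sp2
C11: sp3
C12: sp3
C13: sp3
3 carbons are sp.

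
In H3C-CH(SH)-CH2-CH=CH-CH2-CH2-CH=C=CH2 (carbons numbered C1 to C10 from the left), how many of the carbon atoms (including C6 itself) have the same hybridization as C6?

5

C6 is sp3 (only σ bonds).
C1: sp3 ✓
C2: sp3 ✓
C3: sp3 ✓
C4: sp2
C5: sp2
C6: sp3 ✓
C7: sp3 ✓
C8: sp2
C9: sp
C10: sp2
5 carbons are sp3.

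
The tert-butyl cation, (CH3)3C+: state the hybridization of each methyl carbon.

sp³

Each methyl carbon has 4 σ bonds: steric number 4 → sp3.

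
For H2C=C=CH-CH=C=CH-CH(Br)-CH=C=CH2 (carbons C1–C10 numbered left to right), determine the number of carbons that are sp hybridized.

C1: sp2
C2: sp ✓
C3: sp2
C4: sp2
C5: sp ✓
C6: sp2
C7: sp3
C8: sp2
C9: sp ✓
C10: sp2
C2, C5, C9 → 3 sp carbons.

3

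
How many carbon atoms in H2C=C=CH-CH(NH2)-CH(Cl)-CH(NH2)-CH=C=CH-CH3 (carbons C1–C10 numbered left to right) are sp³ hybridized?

4

C1: sp2
C2: sp
C3: sp2
C4: sp3 ✓
C5: sp3 ✓
C6: sp3 ✓
C7: sp2
C8: sp
C9: sp2
C10: sp3 ✓
C4, C5, C6, C10 → 4 sp3 carbons.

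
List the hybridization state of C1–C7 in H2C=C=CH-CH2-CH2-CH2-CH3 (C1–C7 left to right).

C1 (3 σ bonds, plus one π bond) has steric number 3: sp2.
C2 (2 σ bonds, plus two π bonds) has steric number 2: sp.
C3 (3 σ bonds, plus one π bond) has steric number 3: sp2.
C4 carries 4 σ bonds, giving a steric number of 4, so it is sp3.
C5 carries 4 σ bonds, giving a steric number of 4, so it is sp3.
C6 carries 4 σ bonds, giving a steric number of 4, so it is sp3.
C7: 4 σ bonds; 4 regions of electron density → sp3.

C1 sp2, C2 sp, C3 sp2, C4 sp3, C5 sp3, C6 sp3, C7 sp3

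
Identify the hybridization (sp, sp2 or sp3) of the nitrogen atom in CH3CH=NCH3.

Two σ bonds + one lone pair = steric number 3 → sp2.

sp²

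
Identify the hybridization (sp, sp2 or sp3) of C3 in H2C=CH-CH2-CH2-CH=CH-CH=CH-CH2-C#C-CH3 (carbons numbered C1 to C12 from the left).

sp³

C3 (4 σ bonds) has steric number 4: sp3.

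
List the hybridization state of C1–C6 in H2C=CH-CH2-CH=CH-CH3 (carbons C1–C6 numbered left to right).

C1: 3 σ bonds, plus one π bond — 3 electron domains, sp2.
C2 carries 3 σ bonds, plus one π bond, giving a steric number of 3, so it is sp2.
C3 carries 4 σ bonds, giving a steric number of 4, so it is sp3.
C4 is sp2: 3 σ bonds, plus one π bond, 3 electron-density regions.
C5 has 3 σ bonds, plus one π bond: steric number 3 → sp2.
C6 (4 σ bonds) has steric number 4: sp3.

C1 sp2, C2 sp2, C3 sp3, C4 sp2, C5 sp2, C6 sp3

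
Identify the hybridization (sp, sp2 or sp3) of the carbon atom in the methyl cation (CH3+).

sp²

Three σ bonds to H, empty p orbital → sp2, trigonal planar.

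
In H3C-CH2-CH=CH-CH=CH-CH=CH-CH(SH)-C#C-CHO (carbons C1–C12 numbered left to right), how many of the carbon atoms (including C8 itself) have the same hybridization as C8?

C8 is sp2 (one π bond).
C1: sp3
C2: sp3
C3: sp2 ✓
C4: sp2 ✓
C5: sp2 ✓
C6: sp2 ✓
C7: sp2 ✓
C8: sp2 ✓
C9: sp3
C10: sp
C11: sp
C12: sp2 ✓
7 carbons are sp2.

7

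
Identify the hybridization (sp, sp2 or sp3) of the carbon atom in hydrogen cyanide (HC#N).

The carbon atom — 2 σ bonds, plus two π bonds. Steric number 2, so sp.

sp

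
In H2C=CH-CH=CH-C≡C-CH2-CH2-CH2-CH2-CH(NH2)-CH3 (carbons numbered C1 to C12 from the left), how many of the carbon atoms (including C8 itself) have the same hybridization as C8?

6

C8 is sp3 (only σ bonds).
C1: sp2
C2: sp2
C3: sp2
C4: sp2
C5: sp
C6: sp
C7: sp3 ✓
C8: sp3 ✓
C9: sp3 ✓
C10: sp3 ✓
C11: sp3 ✓
C12: sp3 ✓
6 carbons are sp3.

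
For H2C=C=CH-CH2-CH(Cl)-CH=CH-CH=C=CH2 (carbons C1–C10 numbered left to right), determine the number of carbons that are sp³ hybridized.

2

C1: sp2
C2: sp
C3: sp2
C4: sp3 ✓
C5: sp3 ✓
C6: sp2
C7: sp2
C8: sp2
C9: sp
C10: sp2
C4, C5 → 2 sp3 carbons.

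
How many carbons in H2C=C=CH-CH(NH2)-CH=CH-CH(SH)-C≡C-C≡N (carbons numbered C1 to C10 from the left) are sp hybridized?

C1: sp2
C2: sp ✓
C3: sp2
C4: sp3
C5: sp2
C6: sp2
C7: sp3
C8: sp ✓
C9: sp ✓
C10: sp ✓
C2, C8, C9, C10 → 4 sp carbons.

4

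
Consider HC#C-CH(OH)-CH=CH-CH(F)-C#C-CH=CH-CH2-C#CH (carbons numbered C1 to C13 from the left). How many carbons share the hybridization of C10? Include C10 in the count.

C10 is sp2 (one π bond).
C1: sp
C2: sp
C3: sp3
C4: sp2 ✓
C5: sp2 ✓
C6: sp3
C7: sp
C8: sp
C9: sp2 ✓
C10: sp2 ✓
C11: sp3
C12: sp
C13: sp
4 carbons are sp2.

4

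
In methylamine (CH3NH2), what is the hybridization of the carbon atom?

The carbon atom carries 4 σ bonds, giving a steric number of 4, so it is sp3.

sp³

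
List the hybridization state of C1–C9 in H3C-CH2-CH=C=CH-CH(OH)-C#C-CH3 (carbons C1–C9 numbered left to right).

C1 sp3, C2 sp3, C3 sp2, C4 sp, C5 sp2, C6 sp3, C7 sp, C8 sp, C9 sp3

C1 has 4 σ bonds: steric number 4 → sp3.
C2 — 4 σ bonds. Steric number 4, so sp3.
C3 is sp2: 3 σ bonds, plus one π bond, 3 electron-density regions.
C4 — 2 σ bonds, plus two π bonds. Steric number 2, so sp.
C5: 3 σ bonds, plus one π bond — 3 electron domains, sp2.
C6 — 4 σ bonds. Steric number 4, so sp3.
C7 (2 σ bonds, plus two π bonds) has steric number 2: sp.
C8 carries 2 σ bonds, plus two π bonds, giving a steric number of 2, so it is sp.
C9 carries 4 σ bonds, giving a steric number of 4, so it is sp3.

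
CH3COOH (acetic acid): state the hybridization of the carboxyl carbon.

The carboxyl carbon carries 3 σ bonds, plus one π bond, giving a steric number of 3, so it is sp2.

sp^2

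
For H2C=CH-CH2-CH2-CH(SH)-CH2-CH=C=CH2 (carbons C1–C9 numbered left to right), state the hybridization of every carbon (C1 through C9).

C1 — 3 σ bonds, plus one π bond. Steric number 3, so sp2.
C2: 3 σ bonds, plus one π bond; 3 regions of electron density → sp2.
C3 (4 σ bonds) has steric number 4: sp3.
C4 is sp3: 4 σ bonds, 4 electron-density regions.
C5 is sp3: 4 σ bonds, 4 electron-density regions.
C6 carries 4 σ bonds, giving a steric number of 4, so it is sp3.
C7 — 3 σ bonds, plus one π bond. Steric number 3, so sp2.
C8 is sp: 2 σ bonds, plus two π bonds, 2 electron-density regions.
C9 — 3 σ bonds, plus one π bond. Steric number 3, so sp2.

C1 sp2, C2 sp2, C3 sp3, C4 sp3, C5 sp3, C6 sp3, C7 sp2, C8 sp, C9 sp2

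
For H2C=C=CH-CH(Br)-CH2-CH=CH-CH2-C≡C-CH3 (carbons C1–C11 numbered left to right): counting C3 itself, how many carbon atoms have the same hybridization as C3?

C3 is sp2 (one π bond).
C1: sp2 ✓
C2: sp
C3: sp2 ✓
C4: sp3
C5: sp3
C6: sp2 ✓
C7: sp2 ✓
C8: sp3
C9: sp
C10: sp
C11: sp3
4 carbons are sp2.

4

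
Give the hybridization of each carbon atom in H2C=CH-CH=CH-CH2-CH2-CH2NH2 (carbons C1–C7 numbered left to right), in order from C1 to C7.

C1 sp2, C2 sp2, C3 sp2, C4 sp2, C5 sp3, C6 sp3, C7 sp3

C1 is sp2: 3 σ bonds, plus one π bond, 3 electron-density regions.
C2 is sp2: 3 σ bonds, plus one π bond, 3 electron-density regions.
C3 carries 3 σ bonds, plus one π bond, giving a steric number of 3, so it is sp2.
C4: 3 σ bonds, plus one π bond — 3 electron domains, sp2.
C5 — 4 σ bonds. Steric number 4, so sp3.
C6 (4 σ bonds) has steric number 4: sp3.
C7 — 4 σ bonds. Steric number 4, so sp3.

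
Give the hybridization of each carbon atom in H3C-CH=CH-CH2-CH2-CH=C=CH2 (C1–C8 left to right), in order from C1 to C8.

C1 sp3, C2 sp2, C3 sp2, C4 sp3, C5 sp3, C6 sp2, C7 sp, C8 sp2

C1: 4 σ bonds — 4 electron domains, sp3.
C2 is sp2: 3 σ bonds, plus one π bond, 3 electron-density regions.
C3 has 3 σ bonds, plus one π bond: steric number 3 → sp2.
C4 is sp3: 4 σ bonds, 4 electron-density regions.
C5: 4 σ bonds — 4 electron domains, sp3.
C6: 3 σ bonds, plus one π bond — 3 electron domains, sp2.
C7 (2 σ bonds, plus two π bonds) has steric number 2: sp.
C8: 3 σ bonds, plus one π bond; 3 regions of electron density → sp2.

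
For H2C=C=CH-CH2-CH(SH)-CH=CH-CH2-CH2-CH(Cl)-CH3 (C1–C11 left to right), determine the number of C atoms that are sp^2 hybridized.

C1: sp2 ✓
C2: sp
C3: sp2 ✓
C4: sp3
C5: sp3
C6: sp2 ✓
C7: sp2 ✓
C8: sp3
C9: sp3
C10: sp3
C11: sp3
C1, C3, C6, C7 → 4 sp2 carbons.

4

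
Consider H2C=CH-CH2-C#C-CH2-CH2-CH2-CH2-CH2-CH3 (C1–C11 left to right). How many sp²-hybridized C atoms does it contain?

C1: sp2 ✓
C2: sp2 ✓
C3: sp3
C4: sp
C5: sp
C6: sp3
C7: sp3
C8: sp3
C9: sp3
C10: sp3
C11: sp3
C1, C2 → 2 sp2 carbons.

2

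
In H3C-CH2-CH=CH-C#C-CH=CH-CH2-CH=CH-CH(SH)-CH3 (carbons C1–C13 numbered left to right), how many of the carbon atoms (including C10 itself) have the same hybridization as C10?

6

C10 is sp2 (one π bond).
C1: sp3
C2: sp3
C3: sp2 ✓
C4: sp2 ✓
C5: sp
C6: sp
C7: sp2 ✓
C8: sp2 ✓
C9: sp3
C10: sp2 ✓
C11: sp2 ✓
C12: sp3
C13: sp3
6 carbons are sp2.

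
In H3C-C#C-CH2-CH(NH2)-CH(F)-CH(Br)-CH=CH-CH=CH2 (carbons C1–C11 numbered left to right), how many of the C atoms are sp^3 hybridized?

C1: sp3 ✓
C2: sp
C3: sp
C4: sp3 ✓
C5: sp3 ✓
C6: sp3 ✓
C7: sp3 ✓
C8: sp2
C9: sp2
C10: sp2
C11: sp2
C1, C4, C5, C6, C7 → 5 sp3 carbons.

5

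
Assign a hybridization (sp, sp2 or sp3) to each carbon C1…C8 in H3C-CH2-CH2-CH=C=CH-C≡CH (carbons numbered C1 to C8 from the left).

C1 sp3, C2 sp3, C3 sp3, C4 sp2, C5 sp, C6 sp2, C7 sp, C8 sp

C1 — 4 σ bonds. Steric number 4, so sp3.
C2 (4 σ bonds) has steric number 4: sp3.
C3 — 4 σ bonds. Steric number 4, so sp3.
C4 has 3 σ bonds, plus one π bond: steric number 3 → sp2.
C5: 2 σ bonds, plus two π bonds; 2 regions of electron density → sp.
C6: 3 σ bonds, plus one π bond — 3 electron domains, sp2.
C7 has 2 σ bonds, plus two π bonds: steric number 2 → sp.
C8: 2 σ bonds, plus two π bonds; 2 regions of electron density → sp.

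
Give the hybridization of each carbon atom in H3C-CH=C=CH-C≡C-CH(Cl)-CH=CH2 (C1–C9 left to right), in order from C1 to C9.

C1 sp3, C2 sp2, C3 sp, C4 sp2, C5 sp, C6 sp, C7 sp3, C8 sp2, C9 sp2

C1 (4 σ bonds) has steric number 4: sp3.
C2 has 3 σ bonds, plus one π bond: steric number 3 → sp2.
C3 — 2 σ bonds, plus two π bonds. Steric number 2, so sp.
C4 is sp2: 3 σ bonds, plus one π bond, 3 electron-density regions.
C5 has 2 σ bonds, plus two π bonds: steric number 2 → sp.
C6 is sp: 2 σ bonds, plus two π bonds, 2 electron-density regions.
C7 carries 4 σ bonds, giving a steric number of 4, so it is sp3.
C8 has 3 σ bonds, plus one π bond: steric number 3 → sp2.
C9: 3 σ bonds, plus one π bond — 3 electron domains, sp2.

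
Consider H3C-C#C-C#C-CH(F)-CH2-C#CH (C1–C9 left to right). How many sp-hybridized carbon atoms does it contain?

6

C1: sp3
C2: sp ✓
C3: sp ✓
C4: sp ✓
C5: sp ✓
C6: sp3
C7: sp3
C8: sp ✓
C9: sp ✓
C2, C3, C4, C5, C8, C9 → 6 sp carbons.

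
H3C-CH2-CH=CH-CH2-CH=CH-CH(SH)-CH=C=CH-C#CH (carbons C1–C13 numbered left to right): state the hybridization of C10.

sp

C10 — 2 σ bonds, plus two π bonds. Steric number 2, so sp.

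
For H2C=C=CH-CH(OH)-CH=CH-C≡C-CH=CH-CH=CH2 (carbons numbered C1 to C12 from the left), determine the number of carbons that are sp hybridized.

3

C1: sp2
C2: sp ✓
C3: sp2
C4: sp3
C5: sp2
C6: sp2
C7: sp ✓
C8: sp ✓
C9: sp2
C10: sp2
C11: sp2
C12: sp2
C2, C7, C8 → 3 sp carbons.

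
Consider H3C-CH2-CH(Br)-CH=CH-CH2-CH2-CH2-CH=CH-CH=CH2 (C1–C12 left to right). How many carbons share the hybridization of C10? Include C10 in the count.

6

C10 is sp2 (one π bond).
C1: sp3
C2: sp3
C3: sp3
C4: sp2 ✓
C5: sp2 ✓
C6: sp3
C7: sp3
C8: sp3
C9: sp2 ✓
C10: sp2 ✓
C11: sp2 ✓
C12: sp2 ✓
6 carbons are sp2.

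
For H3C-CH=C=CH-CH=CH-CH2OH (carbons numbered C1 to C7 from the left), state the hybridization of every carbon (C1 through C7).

C1 sp3, C2 sp2, C3 sp, C4 sp2, C5 sp2, C6 sp2, C7 sp3

C1 has 4 σ bonds: steric number 4 → sp3.
C2 — 3 σ bonds, plus one π bond. Steric number 3, so sp2.
C3 is sp: 2 σ bonds, plus two π bonds, 2 electron-density regions.
C4 — 3 σ bonds, plus one π bond. Steric number 3, so sp2.
C5: 3 σ bonds, plus one π bond; 3 regions of electron density → sp2.
C6 carries 3 σ bonds, plus one π bond, giving a steric number of 3, so it is sp2.
C7: 4 σ bonds — 4 electron domains, sp3.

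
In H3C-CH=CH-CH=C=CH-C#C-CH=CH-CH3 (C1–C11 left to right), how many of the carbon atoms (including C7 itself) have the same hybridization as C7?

C7 is sp (two π bonds).
C1: sp3
C2: sp2
C3: sp2
C4: sp2
C5: sp ✓
C6: sp2
C7: sp ✓
C8: sp ✓
C9: sp2
C10: sp2
C11: sp3
3 carbons are sp.

3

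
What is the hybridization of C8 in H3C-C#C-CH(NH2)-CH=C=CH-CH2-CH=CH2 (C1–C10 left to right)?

C8 has 4 σ bonds: steric number 4 → sp3.

sp3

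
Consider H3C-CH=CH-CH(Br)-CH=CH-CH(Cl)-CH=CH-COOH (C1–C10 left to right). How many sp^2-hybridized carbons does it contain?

C1: sp3
C2: sp2 ✓
C3: sp2 ✓
C4: sp3
C5: sp2 ✓
C6: sp2 ✓
C7: sp3
C8: sp2 ✓
C9: sp2 ✓
C10: sp2 ✓
C2, C3, C5, C6, C8, C9, C10 → 7 sp2 carbons.

7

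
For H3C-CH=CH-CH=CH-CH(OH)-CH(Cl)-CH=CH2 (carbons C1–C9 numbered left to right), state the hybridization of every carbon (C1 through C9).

C1 sp3, C2 sp2, C3 sp2, C4 sp2, C5 sp2, C6 sp3, C7 sp3, C8 sp2, C9 sp2

C1: 4 σ bonds; 4 regions of electron density → sp3.
C2 has 3 σ bonds, plus one π bond: steric number 3 → sp2.
C3: 3 σ bonds, plus one π bond; 3 regions of electron density → sp2.
C4 has 3 σ bonds, plus one π bond: steric number 3 → sp2.
C5: 3 σ bonds, plus one π bond; 3 regions of electron density → sp2.
C6 is sp3: 4 σ bonds, 4 electron-density regions.
C7: 4 σ bonds — 4 electron domains, sp3.
C8 (3 σ bonds, plus one π bond) has steric number 3: sp2.
C9: 3 σ bonds, plus one π bond — 3 electron domains, sp2.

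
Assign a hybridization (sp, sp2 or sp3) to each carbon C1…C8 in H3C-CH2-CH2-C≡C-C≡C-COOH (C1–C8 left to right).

C1 (4 σ bonds) has steric number 4: sp3.
C2 — 4 σ bonds. Steric number 4, so sp3.
C3: 4 σ bonds; 4 regions of electron density → sp3.
C4 has 2 σ bonds, plus two π bonds: steric number 2 → sp.
C5 is sp: 2 σ bonds, plus two π bonds, 2 electron-density regions.
C6 (2 σ bonds, plus two π bonds) has steric number 2: sp.
C7 carries 2 σ bonds, plus two π bonds, giving a steric number of 2, so it is sp.
C8 — 3 σ bonds, plus one π bond. Steric number 3, so sp2.

C1 sp3, C2 sp3, C3 sp3, C4 sp, C5 sp, C6 sp, C7 sp, C8 sp2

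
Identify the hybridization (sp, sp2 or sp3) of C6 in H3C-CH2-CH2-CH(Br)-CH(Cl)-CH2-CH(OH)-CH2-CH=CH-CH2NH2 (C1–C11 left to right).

sp^3

C6 — 4 σ bonds. Steric number 4, so sp3.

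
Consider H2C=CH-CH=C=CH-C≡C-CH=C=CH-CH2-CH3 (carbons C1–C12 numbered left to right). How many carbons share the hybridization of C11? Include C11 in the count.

2

C11 is sp3 (only σ bonds).
C1: sp2
C2: sp2
C3: sp2
C4: sp
C5: sp2
C6: sp
C7: sp
C8: sp2
C9: sp
C10: sp2
C11: sp3 ✓
C12: sp3 ✓
2 carbons are sp3.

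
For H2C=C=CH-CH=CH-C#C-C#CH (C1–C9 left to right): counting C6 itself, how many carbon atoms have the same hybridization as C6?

C6 is sp (two π bonds).
C1: sp2
C2: sp ✓
C3: sp2
C4: sp2
C5: sp2
C6: sp ✓
C7: sp ✓
C8: sp ✓
C9: sp ✓
5 carbons are sp.

5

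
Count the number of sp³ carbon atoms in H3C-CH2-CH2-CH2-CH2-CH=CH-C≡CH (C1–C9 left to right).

5

C1: sp3 ✓
C2: sp3 ✓
C3: sp3 ✓
C4: sp3 ✓
C5: sp3 ✓
C6: sp2
C7: sp2
C8: sp
C9: sp
C1, C2, C3, C4, C5 → 5 sp3 carbons.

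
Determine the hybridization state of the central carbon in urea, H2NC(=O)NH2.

The central carbon is sp2: 3 σ bonds, plus one π bond, 3 electron-density regions.

sp^2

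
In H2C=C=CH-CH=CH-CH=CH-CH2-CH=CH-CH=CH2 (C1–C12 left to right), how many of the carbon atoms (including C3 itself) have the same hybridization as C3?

10

C3 is sp2 (one π bond).
C1: sp2 ✓
C2: sp
C3: sp2 ✓
C4: sp2 ✓
C5: sp2 ✓
C6: sp2 ✓
C7: sp2 ✓
C8: sp3
C9: sp2 ✓
C10: sp2 ✓
C11: sp2 ✓
C12: sp2 ✓
10 carbons are sp2.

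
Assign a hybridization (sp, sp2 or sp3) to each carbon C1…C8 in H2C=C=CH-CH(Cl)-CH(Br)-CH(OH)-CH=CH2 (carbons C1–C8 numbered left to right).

C1: 3 σ bonds, plus one π bond; 3 regions of electron density → sp2.
C2 (2 σ bonds, plus two π bonds) has steric number 2: sp.
C3: 3 σ bonds, plus one π bond — 3 electron domains, sp2.
C4 (4 σ bonds) has steric number 4: sp3.
C5 (4 σ bonds) has steric number 4: sp3.
C6: 4 σ bonds — 4 electron domains, sp3.
C7 has 3 σ bonds, plus one π bond: steric number 3 → sp2.
C8: 3 σ bonds, plus one π bond — 3 electron domains, sp2.

C1 sp2, C2 sp, C3 sp2, C4 sp3, C5 sp3, C6 sp3, C7 sp2, C8 sp2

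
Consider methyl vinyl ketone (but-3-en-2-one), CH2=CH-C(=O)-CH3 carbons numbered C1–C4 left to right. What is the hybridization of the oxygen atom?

The oxygen atom carries 1 σ bond and 2 lone pairs, plus one π bond, giving a steric number of 3, so it is sp2.

sp^2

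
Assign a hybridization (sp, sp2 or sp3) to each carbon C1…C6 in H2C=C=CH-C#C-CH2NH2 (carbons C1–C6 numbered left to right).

C1 sp2, C2 sp, C3 sp2, C4 sp, C5 sp, C6 sp3

C1 — 3 σ bonds, plus one π bond. Steric number 3, so sp2.
C2 is sp: 2 σ bonds, plus two π bonds, 2 electron-density regions.
C3 — 3 σ bonds, plus one π bond. Steric number 3, so sp2.
C4 is sp: 2 σ bonds, plus two π bonds, 2 electron-density regions.
C5: 2 σ bonds, plus two π bonds; 2 regions of electron density → sp.
C6 (4 σ bonds) has steric number 4: sp3.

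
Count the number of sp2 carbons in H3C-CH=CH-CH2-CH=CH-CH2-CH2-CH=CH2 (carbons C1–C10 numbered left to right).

6

C1: sp3
C2: sp2 ✓
C3: sp2 ✓
C4: sp3
C5: sp2 ✓
C6: sp2 ✓
C7: sp3
C8: sp3
C9: sp2 ✓
C10: sp2 ✓
C2, C3, C5, C6, C9, C10 → 6 sp2 carbons.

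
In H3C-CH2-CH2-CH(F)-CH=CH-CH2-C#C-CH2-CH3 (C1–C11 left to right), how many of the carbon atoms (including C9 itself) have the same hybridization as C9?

C9 is sp (two π bonds).
C1: sp3
C2: sp3
C3: sp3
C4: sp3
C5: sp2
C6: sp2
C7: sp3
C8: sp ✓
C9: sp ✓
C10: sp3
C11: sp3
2 carbons are sp.

2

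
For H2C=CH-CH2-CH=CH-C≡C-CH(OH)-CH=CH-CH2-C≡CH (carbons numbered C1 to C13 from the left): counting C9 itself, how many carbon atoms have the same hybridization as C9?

C9 is sp2 (one π bond).
C1: sp2 ✓
C2: sp2 ✓
C3: sp3
C4: sp2 ✓
C5: sp2 ✓
C6: sp
C7: sp
C8: sp3
C9: sp2 ✓
C10: sp2 ✓
C11: sp3
C12: sp
C13: sp
6 carbons are sp2.

6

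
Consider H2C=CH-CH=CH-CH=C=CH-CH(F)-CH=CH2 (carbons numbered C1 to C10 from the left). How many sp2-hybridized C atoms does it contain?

C1: sp2 ✓
C2: sp2 ✓
C3: sp2 ✓
C4: sp2 ✓
C5: sp2 ✓
C6: sp
C7: sp2 ✓
C8: sp3
C9: sp2 ✓
C10: sp2 ✓
C1, C2, C3, C4, C5, C7, C9, C10 → 8 sp2 carbons.

8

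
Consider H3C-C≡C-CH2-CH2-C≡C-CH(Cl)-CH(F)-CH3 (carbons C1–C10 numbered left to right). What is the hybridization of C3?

sp

C3: 2 σ bonds, plus two π bonds; 2 regions of electron density → sp.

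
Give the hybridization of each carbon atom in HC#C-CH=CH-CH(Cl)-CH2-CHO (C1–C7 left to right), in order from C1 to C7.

C1: 2 σ bonds, plus two π bonds — 2 electron domains, sp.
C2 has 2 σ bonds, plus two π bonds: steric number 2 → sp.
C3 is sp2: 3 σ bonds, plus one π bond, 3 electron-density regions.
C4: 3 σ bonds, plus one π bond — 3 electron domains, sp2.
C5 has 4 σ bonds: steric number 4 → sp3.
C6 has 4 σ bonds: steric number 4 → sp3.
C7: 3 σ bonds, plus one π bond; 3 regions of electron density → sp2.

C1 sp, C2 sp, C3 sp2, C4 sp2, C5 sp3, C6 sp3, C7 sp2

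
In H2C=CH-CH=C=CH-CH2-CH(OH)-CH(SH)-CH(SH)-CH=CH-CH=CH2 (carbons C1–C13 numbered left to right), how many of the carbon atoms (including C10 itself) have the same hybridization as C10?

C10 is sp2 (one π bond).
C1: sp2 ✓
C2: sp2 ✓
C3: sp2 ✓
C4: sp
C5: sp2 ✓
C6: sp3
C7: sp3
C8: sp3
C9: sp3
C10: sp2 ✓
C11: sp2 ✓
C12: sp2 ✓
C13: sp2 ✓
8 carbons are sp2.

8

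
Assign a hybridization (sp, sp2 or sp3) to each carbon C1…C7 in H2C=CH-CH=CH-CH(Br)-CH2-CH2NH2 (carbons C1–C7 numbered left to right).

C1 (3 σ bonds, plus one π bond) has steric number 3: sp2.
C2 is sp2: 3 σ bonds, plus one π bond, 3 electron-density regions.
C3 has 3 σ bonds, plus one π bond: steric number 3 → sp2.
C4: 3 σ bonds, plus one π bond; 3 regions of electron density → sp2.
C5: 4 σ bonds; 4 regions of electron density → sp3.
C6 — 4 σ bonds. Steric number 4, so sp3.
C7 carries 4 σ bonds, giving a steric number of 4, so it is sp3.

C1 sp2, C2 sp2, C3 sp2, C4 sp2, C5 sp3, C6 sp3, C7 sp3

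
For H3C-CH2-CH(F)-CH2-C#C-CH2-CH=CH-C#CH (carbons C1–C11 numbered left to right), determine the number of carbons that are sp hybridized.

C1: sp3
C2: sp3
C3: sp3
C4: sp3
C5: sp ✓
C6: sp ✓
C7: sp3
C8: sp2
C9: sp2
C10: sp ✓
C11: sp ✓
C5, C6, C10, C11 → 4 sp carbons.

4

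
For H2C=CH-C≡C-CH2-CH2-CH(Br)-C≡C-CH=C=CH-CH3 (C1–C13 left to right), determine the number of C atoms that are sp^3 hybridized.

C1: sp2
C2: sp2
C3: sp
C4: sp
C5: sp3 ✓
C6: sp3 ✓
C7: sp3 ✓
C8: sp
C9: sp
C10: sp2
C11: sp
C12: sp2
C13: sp3 ✓
C5, C6, C7, C13 → 4 sp3 carbons.

4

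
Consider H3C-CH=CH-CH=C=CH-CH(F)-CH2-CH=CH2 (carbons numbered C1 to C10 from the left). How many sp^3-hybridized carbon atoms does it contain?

3

C1: sp3 ✓
C2: sp2
C3: sp2
C4: sp2
C5: sp
C6: sp2
C7: sp3 ✓
C8: sp3 ✓
C9: sp2
C10: sp2
C1, C7, C8 → 3 sp3 carbons.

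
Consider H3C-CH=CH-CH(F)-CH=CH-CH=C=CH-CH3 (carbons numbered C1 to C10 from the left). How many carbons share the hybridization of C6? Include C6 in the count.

C6 is sp2 (one π bond).
C1: sp3
C2: sp2 ✓
C3: sp2 ✓
C4: sp3
C5: sp2 ✓
C6: sp2 ✓
C7: sp2 ✓
C8: sp
C9: sp2 ✓
C10: sp3
6 carbons are sp2.

6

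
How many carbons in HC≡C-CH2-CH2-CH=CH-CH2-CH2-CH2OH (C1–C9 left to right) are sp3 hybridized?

C1: sp
C2: sp
C3: sp3 ✓
C4: sp3 ✓
C5: sp2
C6: sp2
C7: sp3 ✓
C8: sp3 ✓
C9: sp3 ✓
C3, C4, C7, C8, C9 → 5 sp3 carbons.

5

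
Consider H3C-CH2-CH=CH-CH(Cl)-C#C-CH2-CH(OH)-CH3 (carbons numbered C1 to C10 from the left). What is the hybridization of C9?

sp3

C9 has 4 σ bonds: steric number 4 → sp3.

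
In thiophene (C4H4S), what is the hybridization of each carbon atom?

sp^2

Each carbon atom carries 3 σ bonds, plus one π bond, giving a steric number of 3, so it is sp2.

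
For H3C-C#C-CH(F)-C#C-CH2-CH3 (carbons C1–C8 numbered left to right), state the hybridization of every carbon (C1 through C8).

C1: 4 σ bonds — 4 electron domains, sp3.
C2 (2 σ bonds, plus two π bonds) has steric number 2: sp.
C3 — 2 σ bonds, plus two π bonds. Steric number 2, so sp.
C4: 4 σ bonds — 4 electron domains, sp3.
C5: 2 σ bonds, plus two π bonds; 2 regions of electron density → sp.
C6 (2 σ bonds, plus two π bonds) has steric number 2: sp.
C7 has 4 σ bonds: steric number 4 → sp3.
C8 is sp3: 4 σ bonds, 4 electron-density regions.

C1 sp3, C2 sp, C3 sp, C4 sp3, C5 sp, C6 sp, C7 sp3, C8 sp3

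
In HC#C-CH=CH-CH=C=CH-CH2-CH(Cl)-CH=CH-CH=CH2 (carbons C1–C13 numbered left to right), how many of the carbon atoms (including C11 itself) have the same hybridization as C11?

8

C11 is sp2 (one π bond).
C1: sp
C2: sp
C3: sp2 ✓
C4: sp2 ✓
C5: sp2 ✓
C6: sp
C7: sp2 ✓
C8: sp3
C9: sp3
C10: sp2 ✓
C11: sp2 ✓
C12: sp2 ✓
C13: sp2 ✓
8 carbons are sp2.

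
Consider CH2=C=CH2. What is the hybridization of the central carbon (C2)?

Two σ bonds and two π bonds (one to each neighbour) → sp.

sp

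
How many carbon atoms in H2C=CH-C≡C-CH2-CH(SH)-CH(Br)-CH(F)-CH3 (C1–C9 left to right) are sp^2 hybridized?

2

C1: sp2 ✓
C2: sp2 ✓
C3: sp
C4: sp
C5: sp3
C6: sp3
C7: sp3
C8: sp3
C9: sp3
C1, C2 → 2 sp2 carbons.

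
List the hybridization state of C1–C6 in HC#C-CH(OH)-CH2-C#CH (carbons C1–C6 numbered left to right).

C1 has 2 σ bonds, plus two π bonds: steric number 2 → sp.
C2: 2 σ bonds, plus two π bonds; 2 regions of electron density → sp.
C3 — 4 σ bonds. Steric number 4, so sp3.
C4 is sp3: 4 σ bonds, 4 electron-density regions.
C5 carries 2 σ bonds, plus two π bonds, giving a steric number of 2, so it is sp.
C6 has 2 σ bonds, plus two π bonds: steric number 2 → sp.

C1 sp, C2 sp, C3 sp3, C4 sp3, C5 sp, C6 sp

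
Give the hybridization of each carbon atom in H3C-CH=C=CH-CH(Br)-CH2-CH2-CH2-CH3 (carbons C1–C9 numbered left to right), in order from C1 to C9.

C1 sp3, C2 sp2, C3 sp, C4 sp2, C5 sp3, C6 sp3, C7 sp3, C8 sp3, C9 sp3

C1 is sp3: 4 σ bonds, 4 electron-density regions.
C2 — 3 σ bonds, plus one π bond. Steric number 3, so sp2.
C3 has 2 σ bonds, plus two π bonds: steric number 2 → sp.
C4 (3 σ bonds, plus one π bond) has steric number 3: sp2.
C5: 4 σ bonds — 4 electron domains, sp3.
C6: 4 σ bonds — 4 electron domains, sp3.
C7: 4 σ bonds — 4 electron domains, sp3.
C8: 4 σ bonds — 4 electron domains, sp3.
C9 is sp3: 4 σ bonds, 4 electron-density regions.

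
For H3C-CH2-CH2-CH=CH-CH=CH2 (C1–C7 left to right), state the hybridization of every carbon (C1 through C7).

C1 sp3, C2 sp3, C3 sp3, C4 sp2, C5 sp2, C6 sp2, C7 sp2

C1 has 4 σ bonds: steric number 4 → sp3.
C2 has 4 σ bonds: steric number 4 → sp3.
C3 has 4 σ bonds: steric number 4 → sp3.
C4: 3 σ bonds, plus one π bond — 3 electron domains, sp2.
C5: 3 σ bonds, plus one π bond; 3 regions of electron density → sp2.
C6 (3 σ bonds, plus one π bond) has steric number 3: sp2.
C7 — 3 σ bonds, plus one π bond. Steric number 3, so sp2.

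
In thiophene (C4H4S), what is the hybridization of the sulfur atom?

Analogous to furan: one S lone pair in the aromatic π system, S is sp2.

sp²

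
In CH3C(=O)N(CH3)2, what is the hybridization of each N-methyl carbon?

Each N-methyl carbon is sp3: 4 σ bonds, 4 electron-density regions.

sp^3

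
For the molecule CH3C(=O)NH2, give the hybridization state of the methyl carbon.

The methyl carbon: 4 σ bonds — 4 electron domains, sp3.

sp³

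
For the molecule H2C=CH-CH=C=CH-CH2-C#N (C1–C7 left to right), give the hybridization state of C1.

C1 (3 σ bonds, plus one π bond) has steric number 3: sp2.

sp²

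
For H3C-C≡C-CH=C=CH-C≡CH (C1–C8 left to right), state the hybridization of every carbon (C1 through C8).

C1 sp3, C2 sp, C3 sp, C4 sp2, C5 sp, C6 sp2, C7 sp, C8 sp

C1 (4 σ bonds) has steric number 4: sp3.
C2: 2 σ bonds, plus two π bonds — 2 electron domains, sp.
C3 is sp: 2 σ bonds, plus two π bonds, 2 electron-density regions.
C4 is sp2: 3 σ bonds, plus one π bond, 3 electron-density regions.
C5 is sp: 2 σ bonds, plus two π bonds, 2 electron-density regions.
C6 (3 σ bonds, plus one π bond) has steric number 3: sp2.
C7 carries 2 σ bonds, plus two π bonds, giving a steric number of 2, so it is sp.
C8 has 2 σ bonds, plus two π bonds: steric number 2 → sp.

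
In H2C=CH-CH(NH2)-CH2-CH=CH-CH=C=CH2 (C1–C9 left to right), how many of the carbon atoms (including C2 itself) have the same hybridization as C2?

6

C2 is sp2 (one π bond).
C1: sp2 ✓
C2: sp2 ✓
C3: sp3
C4: sp3
C5: sp2 ✓
C6: sp2 ✓
C7: sp2 ✓
C8: sp
C9: sp2 ✓
6 carbons are sp2.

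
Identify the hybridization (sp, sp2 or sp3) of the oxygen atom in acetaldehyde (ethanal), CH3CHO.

The oxygen atom has 1 σ bond and 2 lone pairs, plus one π bond: steric number 3 → sp2.

sp2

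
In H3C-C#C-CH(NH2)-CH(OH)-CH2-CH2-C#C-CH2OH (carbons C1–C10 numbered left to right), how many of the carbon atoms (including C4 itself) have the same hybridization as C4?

6

C4 is sp3 (only σ bonds).
C1: sp3 ✓
C2: sp
C3: sp
C4: sp3 ✓
C5: sp3 ✓
C6: sp3 ✓
C7: sp3 ✓
C8: sp
C9: sp
C10: sp3 ✓
6 carbons are sp3.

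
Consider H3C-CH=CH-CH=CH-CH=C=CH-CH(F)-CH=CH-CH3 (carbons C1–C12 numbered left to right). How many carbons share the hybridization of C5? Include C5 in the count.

8

C5 is sp2 (one π bond).
C1: sp3
C2: sp2 ✓
C3: sp2 ✓
C4: sp2 ✓
C5: sp2 ✓
C6: sp2 ✓
C7: sp
C8: sp2 ✓
C9: sp3
C10: sp2 ✓
C11: sp2 ✓
C12: sp3
8 carbons are sp2.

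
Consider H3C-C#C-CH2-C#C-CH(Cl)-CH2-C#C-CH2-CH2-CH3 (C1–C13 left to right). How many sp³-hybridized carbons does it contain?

7

C1: sp3 ✓
C2: sp
C3: sp
C4: sp3 ✓
C5: sp
C6: sp
C7: sp3 ✓
C8: sp3 ✓
C9: sp
C10: sp
C11: sp3 ✓
C12: sp3 ✓
C13: sp3 ✓
C1, C4, C7, C8, C11, C12, C13 → 7 sp3 carbons.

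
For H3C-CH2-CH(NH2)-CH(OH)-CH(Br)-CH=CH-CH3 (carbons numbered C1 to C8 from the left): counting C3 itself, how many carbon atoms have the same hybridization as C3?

C3 is sp3 (only σ bonds).
C1: sp3 ✓
C2: sp3 ✓
C3: sp3 ✓
C4: sp3 ✓
C5: sp3 ✓
C6: sp2
C7: sp2
C8: sp3 ✓
6 carbons are sp3.

6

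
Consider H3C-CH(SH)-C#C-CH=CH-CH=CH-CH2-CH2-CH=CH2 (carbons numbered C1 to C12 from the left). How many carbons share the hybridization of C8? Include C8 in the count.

C8 is sp2 (one π bond).
C1: sp3
C2: sp3
C3: sp
C4: sp
C5: sp2 ✓
C6: sp2 ✓
C7: sp2 ✓
C8: sp2 ✓
C9: sp3
C10: sp3
C11: sp2 ✓
C12: sp2 ✓
6 carbons are sp2.

6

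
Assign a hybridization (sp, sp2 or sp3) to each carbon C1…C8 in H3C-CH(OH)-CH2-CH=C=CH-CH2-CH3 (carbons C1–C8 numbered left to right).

C1 sp3, C2 sp3, C3 sp3, C4 sp2, C5 sp, C6 sp2, C7 sp3, C8 sp3

C1 (4 σ bonds) has steric number 4: sp3.
C2 carries 4 σ bonds, giving a steric number of 4, so it is sp3.
C3 carries 4 σ bonds, giving a steric number of 4, so it is sp3.
C4 (3 σ bonds, plus one π bond) has steric number 3: sp2.
C5 — 2 σ bonds, plus two π bonds. Steric number 2, so sp.
C6 is sp2: 3 σ bonds, plus one π bond, 3 electron-density regions.
C7: 4 σ bonds; 4 regions of electron density → sp3.
C8: 4 σ bonds — 4 electron domains, sp3.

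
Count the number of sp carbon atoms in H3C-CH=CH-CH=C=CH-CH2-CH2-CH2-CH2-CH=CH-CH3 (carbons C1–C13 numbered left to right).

C1: sp3
C2: sp2
C3: sp2
C4: sp2
C5: sp ✓
C6: sp2
C7: sp3
C8: sp3
C9: sp3
C10: sp3
C11: sp2
C12: sp2
C13: sp3
C5 → 1 sp carbon.

1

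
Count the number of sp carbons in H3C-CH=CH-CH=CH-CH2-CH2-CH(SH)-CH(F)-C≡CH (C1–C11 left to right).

2

C1: sp3
C2: sp2
C3: sp2
C4: sp2
C5: sp2
C6: sp3
C7: sp3
C8: sp3
C9: sp3
C10: sp ✓
C11: sp ✓
C10, C11 → 2 sp carbons.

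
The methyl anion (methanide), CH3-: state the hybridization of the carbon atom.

sp3

Three σ bonds + one lone pair = steric number 4 → sp3, pyramidal.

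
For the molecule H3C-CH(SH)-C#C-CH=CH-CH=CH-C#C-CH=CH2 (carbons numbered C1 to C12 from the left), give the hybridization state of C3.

sp

C3: 2 σ bonds, plus two π bonds; 2 regions of electron density → sp.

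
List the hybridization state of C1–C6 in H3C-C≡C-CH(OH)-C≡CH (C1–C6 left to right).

C1 — 4 σ bonds. Steric number 4, so sp3.
C2 — 2 σ bonds, plus two π bonds. Steric number 2, so sp.
C3 — 2 σ bonds, plus two π bonds. Steric number 2, so sp.
C4 — 4 σ bonds. Steric number 4, so sp3.
C5: 2 σ bonds, plus two π bonds; 2 regions of electron density → sp.
C6 carries 2 σ bonds, plus two π bonds, giving a steric number of 2, so it is sp.

C1 sp3, C2 sp, C3 sp, C4 sp3, C5 sp, C6 sp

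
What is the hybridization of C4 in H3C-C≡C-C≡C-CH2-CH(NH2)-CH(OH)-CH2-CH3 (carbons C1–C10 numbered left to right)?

sp

C4 (2 σ bonds, plus two π bonds) has steric number 2: sp.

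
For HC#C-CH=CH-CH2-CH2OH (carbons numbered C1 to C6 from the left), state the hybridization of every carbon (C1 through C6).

C1: 2 σ bonds, plus two π bonds — 2 electron domains, sp.
C2 (2 σ bonds, plus two π bonds) has steric number 2: sp.
C3 — 3 σ bonds, plus one π bond. Steric number 3, so sp2.
C4 (3 σ bonds, plus one π bond) has steric number 3: sp2.
C5 — 4 σ bonds. Steric number 4, so sp3.
C6 is sp3: 4 σ bonds, 4 electron-density regions.

C1 sp, C2 sp, C3 sp2, C4 sp2, C5 sp3, C6 sp3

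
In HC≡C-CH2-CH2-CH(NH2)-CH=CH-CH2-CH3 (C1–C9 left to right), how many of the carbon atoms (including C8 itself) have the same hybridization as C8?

5

C8 is sp3 (only σ bonds).
C1: sp
C2: sp
C3: sp3 ✓
C4: sp3 ✓
C5: sp3 ✓
C6: sp2
C7: sp2
C8: sp3 ✓
C9: sp3 ✓
5 carbons are sp3.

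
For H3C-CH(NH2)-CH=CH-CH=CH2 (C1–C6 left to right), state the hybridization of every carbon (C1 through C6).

C1 (4 σ bonds) has steric number 4: sp3.
C2 carries 4 σ bonds, giving a steric number of 4, so it is sp3.
C3 is sp2: 3 σ bonds, plus one π bond, 3 electron-density regions.
C4: 3 σ bonds, plus one π bond; 3 regions of electron density → sp2.
C5 — 3 σ bonds, plus one π bond. Steric number 3, so sp2.
C6 carries 3 σ bonds, plus one π bond, giving a steric number of 3, so it is sp2.

C1 sp3, C2 sp3, C3 sp2, C4 sp2, C5 sp2, C6 sp2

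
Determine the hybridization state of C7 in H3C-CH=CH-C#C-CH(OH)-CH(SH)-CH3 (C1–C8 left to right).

C7 has 4 σ bonds: steric number 4 → sp3.

sp^3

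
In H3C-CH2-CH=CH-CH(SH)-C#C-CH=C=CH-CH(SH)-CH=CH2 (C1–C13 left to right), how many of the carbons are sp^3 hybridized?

4

C1: sp3 ✓
C2: sp3 ✓
C3: sp2
C4: sp2
C5: sp3 ✓
C6: sp
C7: sp
C8: sp2
C9: sp
C10: sp2
C11: sp3 ✓
C12: sp2
C13: sp2
C1, C2, C5, C11 → 4 sp3 carbons.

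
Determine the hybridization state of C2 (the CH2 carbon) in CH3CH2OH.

sp3

C2 (the CH2 carbon): 4 σ bonds — 4 electron domains, sp3.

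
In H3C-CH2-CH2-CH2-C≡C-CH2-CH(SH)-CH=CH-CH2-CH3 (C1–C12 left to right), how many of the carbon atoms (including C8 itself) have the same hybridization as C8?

C8 is sp3 (only σ bonds).
C1: sp3 ✓
C2: sp3 ✓
C3: sp3 ✓
C4: sp3 ✓
C5: sp
C6: sp
C7: sp3 ✓
C8: sp3 ✓
C9: sp2
C10: sp2
C11: sp3 ✓
C12: sp3 ✓
8 carbons are sp3.

8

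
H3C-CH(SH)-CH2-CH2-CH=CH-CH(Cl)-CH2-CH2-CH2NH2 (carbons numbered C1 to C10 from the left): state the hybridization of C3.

C3: 4 σ bonds; 4 regions of electron density → sp3.

sp^3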